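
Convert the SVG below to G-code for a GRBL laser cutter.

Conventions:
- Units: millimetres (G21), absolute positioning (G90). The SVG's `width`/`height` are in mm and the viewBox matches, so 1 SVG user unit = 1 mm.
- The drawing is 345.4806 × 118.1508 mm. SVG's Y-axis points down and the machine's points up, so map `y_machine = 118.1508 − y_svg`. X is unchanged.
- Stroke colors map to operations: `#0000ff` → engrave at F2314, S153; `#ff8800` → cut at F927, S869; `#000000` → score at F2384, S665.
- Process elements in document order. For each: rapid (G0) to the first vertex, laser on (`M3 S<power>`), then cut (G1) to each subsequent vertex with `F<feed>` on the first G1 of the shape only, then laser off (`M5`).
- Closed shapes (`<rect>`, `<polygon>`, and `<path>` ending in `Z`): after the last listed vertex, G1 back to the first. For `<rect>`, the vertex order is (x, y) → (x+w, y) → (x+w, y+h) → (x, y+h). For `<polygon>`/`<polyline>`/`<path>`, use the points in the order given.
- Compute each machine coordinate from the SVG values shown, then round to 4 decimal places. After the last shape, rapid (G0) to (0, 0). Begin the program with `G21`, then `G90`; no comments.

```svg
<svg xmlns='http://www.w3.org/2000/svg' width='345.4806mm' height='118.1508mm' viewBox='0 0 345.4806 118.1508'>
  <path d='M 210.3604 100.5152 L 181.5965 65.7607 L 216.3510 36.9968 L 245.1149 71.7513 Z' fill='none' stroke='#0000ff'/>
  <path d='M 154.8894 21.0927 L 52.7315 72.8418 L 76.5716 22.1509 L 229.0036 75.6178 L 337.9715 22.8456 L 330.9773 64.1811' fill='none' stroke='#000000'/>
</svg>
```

G21
G90
G0 X210.3604 Y17.6356
M3 S153
G1 X181.5965 Y52.3901 F2314
G1 X216.3510 Y81.1540
G1 X245.1149 Y46.3995
G1 X210.3604 Y17.6356
M5
G0 X154.8894 Y97.0581
M3 S665
G1 X52.7315 Y45.3090 F2384
G1 X76.5716 Y95.9999
G1 X229.0036 Y42.5330
G1 X337.9715 Y95.3052
G1 X330.9773 Y53.9697
M5
G0 X0.0000 Y0.0000

viewBox `0 0 345.4806 118.1508` with mm width/height → 1 unit = 1 mm. Flip: y_m = 118.1508 − y_svg.

**Shape 1** — `<path>` regular polygon, stroke `#0000ff` → engrave (S153, F2314). Machine vertices: (210.3604,17.6356) → (181.5965,52.3901) → (216.3510,81.1540) → (245.1149,46.3995) → (210.3604,17.6356). Closed: final G1 returns to the first vertex.

**Shape 2** — `<path>` open polyline, stroke `#000000` → score (S665, F2384). Machine vertices: (154.8894,97.0581) → (52.7315,45.3090) → (76.5716,95.9999) → (229.0036,42.5330) → (337.9715,95.3052) → (330.9773,53.9697). Open path.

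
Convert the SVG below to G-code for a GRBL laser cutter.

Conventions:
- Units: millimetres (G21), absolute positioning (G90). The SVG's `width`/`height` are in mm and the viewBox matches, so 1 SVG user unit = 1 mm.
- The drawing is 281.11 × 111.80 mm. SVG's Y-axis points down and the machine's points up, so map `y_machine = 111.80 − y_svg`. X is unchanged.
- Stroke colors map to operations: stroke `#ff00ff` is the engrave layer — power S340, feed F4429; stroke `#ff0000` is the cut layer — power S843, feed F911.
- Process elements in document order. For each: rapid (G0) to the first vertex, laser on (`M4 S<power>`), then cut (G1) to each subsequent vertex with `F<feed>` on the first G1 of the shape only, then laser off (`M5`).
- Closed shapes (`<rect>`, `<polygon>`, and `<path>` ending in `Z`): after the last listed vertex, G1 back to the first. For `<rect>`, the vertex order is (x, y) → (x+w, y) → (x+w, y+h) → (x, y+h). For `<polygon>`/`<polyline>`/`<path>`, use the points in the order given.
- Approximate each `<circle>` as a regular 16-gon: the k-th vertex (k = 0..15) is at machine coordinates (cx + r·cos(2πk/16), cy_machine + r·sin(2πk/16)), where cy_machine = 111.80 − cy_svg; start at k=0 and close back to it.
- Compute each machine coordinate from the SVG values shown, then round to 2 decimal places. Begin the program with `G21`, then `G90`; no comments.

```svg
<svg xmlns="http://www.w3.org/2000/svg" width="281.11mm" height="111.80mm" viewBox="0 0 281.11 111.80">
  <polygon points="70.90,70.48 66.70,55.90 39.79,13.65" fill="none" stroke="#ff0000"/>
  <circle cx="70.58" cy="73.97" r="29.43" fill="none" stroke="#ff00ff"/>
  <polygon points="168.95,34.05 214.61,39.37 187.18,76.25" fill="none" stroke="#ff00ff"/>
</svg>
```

viewBox `0 0 281.11 111.80` with mm width/height → 1 unit = 1 mm. Flip: y_m = 111.80 − y_svg.

**Shape 1** — `<polygon>` closed polygon, stroke `#ff0000` → cut (S843, F911). Machine vertices: (70.90,41.32) → (66.70,55.90) → (39.79,98.15) → (70.90,41.32). Closed: final G1 returns to the first vertex.

**Shape 2** — `<circle>` circle, stroke `#ff00ff` → engrave (S340, F4429). Machine vertices: (100.01,37.83) → (97.77,49.09) → (91.39,58.64) → (81.84,65.02) → (70.58,67.26) → (59.32,65.02) → (49.77,58.64) → (43.39,49.09) → (41.15,37.83) → (43.39,26.57) → (49.77,17.02) → (59.32,10.64) → (70.58,8.40) → (81.84,10.64) → (91.39,17.02) → (97.77,26.57) → (100.01,37.83). Closed: final G1 returns to the first vertex.

**Shape 3** — `<polygon>` regular polygon, stroke `#ff00ff` → engrave (S340, F4429). Machine vertices: (168.95,77.75) → (214.61,72.43) → (187.18,35.55) → (168.95,77.75). Closed: final G1 returns to the first vertex.

G21
G90
G0 X70.90 Y41.32
M4 S843
G1 X66.70 Y55.90 F911
G1 X39.79 Y98.15
G1 X70.90 Y41.32
M5
G0 X100.01 Y37.83
M4 S340
G1 X97.77 Y49.09 F4429
G1 X91.39 Y58.64
G1 X81.84 Y65.02
G1 X70.58 Y67.26
G1 X59.32 Y65.02
G1 X49.77 Y58.64
G1 X43.39 Y49.09
G1 X41.15 Y37.83
G1 X43.39 Y26.57
G1 X49.77 Y17.02
G1 X59.32 Y10.64
G1 X70.58 Y8.40
G1 X81.84 Y10.64
G1 X91.39 Y17.02
G1 X97.77 Y26.57
G1 X100.01 Y37.83
M5
G0 X168.95 Y77.75
M4 S340
G1 X214.61 Y72.43 F4429
G1 X187.18 Y35.55
G1 X168.95 Y77.75
M5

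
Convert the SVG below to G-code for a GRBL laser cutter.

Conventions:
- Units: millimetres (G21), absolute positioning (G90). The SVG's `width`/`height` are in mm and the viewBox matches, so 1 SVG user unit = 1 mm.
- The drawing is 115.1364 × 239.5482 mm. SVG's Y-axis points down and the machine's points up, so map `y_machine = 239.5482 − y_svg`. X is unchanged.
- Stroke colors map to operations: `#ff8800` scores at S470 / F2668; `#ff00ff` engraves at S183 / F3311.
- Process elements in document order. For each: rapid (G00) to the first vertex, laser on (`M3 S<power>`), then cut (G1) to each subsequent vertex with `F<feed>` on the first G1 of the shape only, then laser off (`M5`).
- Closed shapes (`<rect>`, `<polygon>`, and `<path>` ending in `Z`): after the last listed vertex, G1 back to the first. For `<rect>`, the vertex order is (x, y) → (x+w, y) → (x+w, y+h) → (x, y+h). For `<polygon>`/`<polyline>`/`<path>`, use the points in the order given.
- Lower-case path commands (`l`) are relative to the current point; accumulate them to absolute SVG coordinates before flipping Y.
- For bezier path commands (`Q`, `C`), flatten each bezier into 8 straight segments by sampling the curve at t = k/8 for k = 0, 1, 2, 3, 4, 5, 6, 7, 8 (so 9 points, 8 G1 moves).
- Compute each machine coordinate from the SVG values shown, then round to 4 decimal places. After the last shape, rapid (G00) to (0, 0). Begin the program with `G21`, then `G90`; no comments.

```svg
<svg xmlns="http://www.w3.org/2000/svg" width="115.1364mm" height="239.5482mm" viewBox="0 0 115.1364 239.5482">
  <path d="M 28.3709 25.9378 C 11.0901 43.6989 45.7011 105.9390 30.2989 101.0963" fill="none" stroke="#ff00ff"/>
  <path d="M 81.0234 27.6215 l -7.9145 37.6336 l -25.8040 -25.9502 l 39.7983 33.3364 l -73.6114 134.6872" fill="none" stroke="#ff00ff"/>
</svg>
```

G21
G90
G00 X28.3709 Y213.6104
M3 S183
G1 X24.1240 Y205.0829 F3311
G1 X23.5477 Y193.6929
G1 X25.4480 Y180.7477
G1 X28.6304 Y167.5547
G1 X31.9010 Y155.4213
G1 X34.0653 Y145.6547
G1 X33.9294 Y139.5625
G1 X30.2989 Y138.4519
M5
G00 X81.0234 Y211.9267
M3 S183
G1 X73.1089 Y174.2931 F3311
G1 X47.3049 Y200.2433
G1 X87.1032 Y166.9069
G1 X13.4918 Y32.2197
M5
G00 X0.0000 Y0.0000

1 u = 1 mm; y_m = 239.5482 − y.

[1] `<path>` cubic bezier, #ff00ff→engrave S183 F3311: (28.3709,213.6104) → (24.1240,205.0829) → (23.5477,193.6929) → (25.4480,180.7477) → (28.6304,167.5547) → (31.9010,155.4213) → (34.0653,145.6547) → (33.9294,139.5625) → (30.2989,138.4519)

[2] `<path>` open polyline, #ff00ff→engrave S183 F3311: (81.0234,211.9267) → (73.1089,174.2931) → (47.3049,200.2433) → (87.1032,166.9069) → (13.4918,32.2197)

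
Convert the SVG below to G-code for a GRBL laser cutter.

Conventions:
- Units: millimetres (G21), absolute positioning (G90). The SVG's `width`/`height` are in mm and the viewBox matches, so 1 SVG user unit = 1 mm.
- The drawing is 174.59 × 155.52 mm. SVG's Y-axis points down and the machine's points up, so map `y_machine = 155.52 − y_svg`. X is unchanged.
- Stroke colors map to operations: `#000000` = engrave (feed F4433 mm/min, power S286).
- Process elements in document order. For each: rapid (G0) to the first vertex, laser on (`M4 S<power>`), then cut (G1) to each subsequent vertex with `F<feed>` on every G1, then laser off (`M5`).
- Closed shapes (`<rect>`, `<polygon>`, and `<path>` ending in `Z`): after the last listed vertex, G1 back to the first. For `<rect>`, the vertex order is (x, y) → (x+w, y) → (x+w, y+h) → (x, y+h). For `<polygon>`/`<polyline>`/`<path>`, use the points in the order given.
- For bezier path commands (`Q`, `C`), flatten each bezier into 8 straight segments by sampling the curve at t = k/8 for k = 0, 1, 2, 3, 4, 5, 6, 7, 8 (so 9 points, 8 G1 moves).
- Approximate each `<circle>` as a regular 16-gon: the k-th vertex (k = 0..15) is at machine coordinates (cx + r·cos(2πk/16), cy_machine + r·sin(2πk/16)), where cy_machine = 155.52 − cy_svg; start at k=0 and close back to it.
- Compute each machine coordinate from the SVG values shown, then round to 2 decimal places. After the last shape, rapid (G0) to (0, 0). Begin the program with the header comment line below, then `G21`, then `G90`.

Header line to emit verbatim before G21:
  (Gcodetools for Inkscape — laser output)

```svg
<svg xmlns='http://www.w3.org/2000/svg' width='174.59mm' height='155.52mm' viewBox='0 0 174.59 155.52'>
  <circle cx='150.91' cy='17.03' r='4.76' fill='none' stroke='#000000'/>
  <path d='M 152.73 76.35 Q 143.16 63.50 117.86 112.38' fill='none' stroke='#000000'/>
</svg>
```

viewBox `0 0 174.59 155.52` with mm width/height → 1 unit = 1 mm. Flip: y_m = 155.52 − y_svg.

**Shape 1** — `<circle>` circle, stroke `#000000` → engrave (S286, F4433). Machine vertices: (155.67,138.49) → (155.31,140.31) → (154.28,141.86) → (152.73,142.89) → (150.91,143.25) → (149.09,142.89) → (147.54,141.86) → (146.51,140.31) → (146.15,138.49) → (146.51,136.67) → (147.54,135.12) → (149.09,134.09) → (150.91,133.73) → (152.73,134.09) → (154.28,135.12) → (155.31,136.67) → (155.67,138.49). Closed: final G1 returns to the first vertex.

**Shape 2** — `<path>` quadratic bezier, stroke `#000000` → engrave (S286, F4433). Control points (SVG): P0=(152.73,76.35), P1=(143.16,63.50), P2=(117.86,112.38); sampled at t=k/8. Machine vertices: (152.73,79.17) → (150.09,81.42) → (146.96,81.74) → (143.34,80.13) → (139.23,76.59) → (134.62,71.12) → (129.53,63.72) → (123.94,54.40) → (117.86,43.14). Open path.

(Gcodetools for Inkscape — laser output)
G21
G90
G0 X155.67 Y138.49
M4 S286
G1 X155.31 Y140.31 F4433
G1 X154.28 Y141.86 F4433
G1 X152.73 Y142.89 F4433
G1 X150.91 Y143.25 F4433
G1 X149.09 Y142.89 F4433
G1 X147.54 Y141.86 F4433
G1 X146.51 Y140.31 F4433
G1 X146.15 Y138.49 F4433
G1 X146.51 Y136.67 F4433
G1 X147.54 Y135.12 F4433
G1 X149.09 Y134.09 F4433
G1 X150.91 Y133.73 F4433
G1 X152.73 Y134.09 F4433
G1 X154.28 Y135.12 F4433
G1 X155.31 Y136.67 F4433
G1 X155.67 Y138.49 F4433
M5
G0 X152.73 Y79.17
M4 S286
G1 X150.09 Y81.42 F4433
G1 X146.96 Y81.74 F4433
G1 X143.34 Y80.13 F4433
G1 X139.23 Y76.59 F4433
G1 X134.62 Y71.12 F4433
G1 X129.53 Y63.72 F4433
G1 X123.94 Y54.40 F4433
G1 X117.86 Y43.14 F4433
M5
G0 X0.00 Y0.00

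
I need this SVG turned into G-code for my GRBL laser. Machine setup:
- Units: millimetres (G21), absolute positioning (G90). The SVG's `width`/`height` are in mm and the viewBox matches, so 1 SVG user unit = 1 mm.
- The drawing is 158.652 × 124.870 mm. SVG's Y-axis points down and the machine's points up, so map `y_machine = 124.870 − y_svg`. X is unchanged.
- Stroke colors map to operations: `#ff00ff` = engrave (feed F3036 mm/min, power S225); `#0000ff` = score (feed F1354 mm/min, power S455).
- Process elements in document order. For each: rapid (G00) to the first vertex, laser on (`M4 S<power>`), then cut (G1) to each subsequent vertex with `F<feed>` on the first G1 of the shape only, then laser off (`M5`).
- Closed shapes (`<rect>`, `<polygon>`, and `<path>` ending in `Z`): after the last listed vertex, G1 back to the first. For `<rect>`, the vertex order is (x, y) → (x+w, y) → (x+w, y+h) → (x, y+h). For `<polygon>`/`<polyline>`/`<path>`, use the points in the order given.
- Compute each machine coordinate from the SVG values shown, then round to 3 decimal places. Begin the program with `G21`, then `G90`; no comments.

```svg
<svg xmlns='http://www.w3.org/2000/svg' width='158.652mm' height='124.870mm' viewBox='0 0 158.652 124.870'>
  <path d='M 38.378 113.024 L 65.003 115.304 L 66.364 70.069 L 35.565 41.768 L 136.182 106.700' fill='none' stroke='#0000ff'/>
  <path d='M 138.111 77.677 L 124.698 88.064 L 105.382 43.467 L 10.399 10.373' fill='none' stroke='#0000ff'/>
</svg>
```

G21
G90
G00 X38.378 Y11.846
M4 S455
G1 X65.003 Y9.566 F1354
G1 X66.364 Y54.801
G1 X35.565 Y83.102
G1 X136.182 Y18.170
M5
G00 X138.111 Y47.193
M4 S455
G1 X124.698 Y36.806 F1354
G1 X105.382 Y81.403
G1 X10.399 Y114.497
M5

viewBox `0 0 158.652 124.870` with mm width/height → 1 unit = 1 mm. Flip: y_m = 124.870 − y_svg.

**Shape 1** — `<path>` open polyline, stroke `#0000ff` → score (S455, F1354). Machine vertices: (38.378,11.846) → (65.003,9.566) → (66.364,54.801) → (35.565,83.102) → (136.182,18.170). Open path.

**Shape 2** — `<path>` open polyline, stroke `#0000ff` → score (S455, F1354). Machine vertices: (138.111,47.193) → (124.698,36.806) → (105.382,81.403) → (10.399,114.497). Open path.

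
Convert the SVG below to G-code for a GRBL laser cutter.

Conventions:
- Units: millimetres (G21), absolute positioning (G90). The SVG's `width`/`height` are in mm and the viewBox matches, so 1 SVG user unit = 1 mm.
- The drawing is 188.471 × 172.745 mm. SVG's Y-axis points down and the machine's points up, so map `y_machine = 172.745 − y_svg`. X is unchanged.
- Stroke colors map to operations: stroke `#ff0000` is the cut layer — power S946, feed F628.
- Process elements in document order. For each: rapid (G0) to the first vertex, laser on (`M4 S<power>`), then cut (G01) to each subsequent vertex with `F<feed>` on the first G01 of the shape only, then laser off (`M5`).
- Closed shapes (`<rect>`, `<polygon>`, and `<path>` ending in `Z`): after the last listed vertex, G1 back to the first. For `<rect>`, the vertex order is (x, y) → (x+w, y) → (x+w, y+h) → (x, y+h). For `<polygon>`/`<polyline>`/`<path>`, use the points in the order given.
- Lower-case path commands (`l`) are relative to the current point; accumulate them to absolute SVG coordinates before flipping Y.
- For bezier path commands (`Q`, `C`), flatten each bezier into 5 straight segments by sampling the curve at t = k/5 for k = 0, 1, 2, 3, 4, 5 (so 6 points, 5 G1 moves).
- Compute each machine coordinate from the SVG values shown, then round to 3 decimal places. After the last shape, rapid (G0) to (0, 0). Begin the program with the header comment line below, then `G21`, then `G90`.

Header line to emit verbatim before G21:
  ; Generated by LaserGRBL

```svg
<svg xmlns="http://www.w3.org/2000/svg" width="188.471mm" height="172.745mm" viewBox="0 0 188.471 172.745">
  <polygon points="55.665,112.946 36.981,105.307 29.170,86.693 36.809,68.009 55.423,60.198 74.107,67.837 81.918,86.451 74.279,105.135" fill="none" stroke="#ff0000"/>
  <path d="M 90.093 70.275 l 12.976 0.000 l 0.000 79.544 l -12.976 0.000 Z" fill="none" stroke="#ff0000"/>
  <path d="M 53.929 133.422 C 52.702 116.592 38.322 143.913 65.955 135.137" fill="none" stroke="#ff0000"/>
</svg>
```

viewBox `0 0 188.471 172.745` with mm width/height → 1 unit = 1 mm. Flip: y_m = 172.745 − y_svg.

**Shape 1** — `<polygon>` regular polygon, stroke `#ff0000` → cut (S946, F628). Machine vertices: (55.665,59.799) → (36.981,67.438) → (29.170,86.052) → (36.809,104.736) → (55.423,112.547) → (74.107,104.908) → (81.918,86.294) → (74.279,67.610) → (55.665,59.799). Closed: final G1 returns to the first vertex.

**Shape 2** — `<path>` rectangle, stroke `#ff0000` → cut (S946, F628). Machine vertices: (90.093,102.470) → (103.069,102.470) → (103.069,22.926) → (90.093,22.926) → (90.093,102.470). Closed: final G1 returns to the first vertex.

**Shape 3** — `<path>` cubic bezier, stroke `#ff0000` → cut (S946, F628). Control points (SVG): P0=(53.929,133.422), P1=(52.702,116.592), P2=(38.322,143.913), P3=(65.955,135.137); sampled at t=k/5. Machine vertices: (53.929,39.323) → (52.056,44.765) → (49.674,43.462) → (49.431,39.267) → (53.975,36.032) → (65.955,37.608). Open path.

; Generated by LaserGRBL
G21
G90
G0 X55.665 Y59.799
M4 S946
G01 X36.981 Y67.438 F628
G01 X29.170 Y86.052
G01 X36.809 Y104.736
G01 X55.423 Y112.547
G01 X74.107 Y104.908
G01 X81.918 Y86.294
G01 X74.279 Y67.610
G01 X55.665 Y59.799
M5
G0 X90.093 Y102.470
M4 S946
G01 X103.069 Y102.470 F628
G01 X103.069 Y22.926
G01 X90.093 Y22.926
G01 X90.093 Y102.470
M5
G0 X53.929 Y39.323
M4 S946
G01 X52.056 Y44.765 F628
G01 X49.674 Y43.462
G01 X49.431 Y39.267
G01 X53.975 Y36.032
G01 X65.955 Y37.608
M5
G0 X0.000 Y0.000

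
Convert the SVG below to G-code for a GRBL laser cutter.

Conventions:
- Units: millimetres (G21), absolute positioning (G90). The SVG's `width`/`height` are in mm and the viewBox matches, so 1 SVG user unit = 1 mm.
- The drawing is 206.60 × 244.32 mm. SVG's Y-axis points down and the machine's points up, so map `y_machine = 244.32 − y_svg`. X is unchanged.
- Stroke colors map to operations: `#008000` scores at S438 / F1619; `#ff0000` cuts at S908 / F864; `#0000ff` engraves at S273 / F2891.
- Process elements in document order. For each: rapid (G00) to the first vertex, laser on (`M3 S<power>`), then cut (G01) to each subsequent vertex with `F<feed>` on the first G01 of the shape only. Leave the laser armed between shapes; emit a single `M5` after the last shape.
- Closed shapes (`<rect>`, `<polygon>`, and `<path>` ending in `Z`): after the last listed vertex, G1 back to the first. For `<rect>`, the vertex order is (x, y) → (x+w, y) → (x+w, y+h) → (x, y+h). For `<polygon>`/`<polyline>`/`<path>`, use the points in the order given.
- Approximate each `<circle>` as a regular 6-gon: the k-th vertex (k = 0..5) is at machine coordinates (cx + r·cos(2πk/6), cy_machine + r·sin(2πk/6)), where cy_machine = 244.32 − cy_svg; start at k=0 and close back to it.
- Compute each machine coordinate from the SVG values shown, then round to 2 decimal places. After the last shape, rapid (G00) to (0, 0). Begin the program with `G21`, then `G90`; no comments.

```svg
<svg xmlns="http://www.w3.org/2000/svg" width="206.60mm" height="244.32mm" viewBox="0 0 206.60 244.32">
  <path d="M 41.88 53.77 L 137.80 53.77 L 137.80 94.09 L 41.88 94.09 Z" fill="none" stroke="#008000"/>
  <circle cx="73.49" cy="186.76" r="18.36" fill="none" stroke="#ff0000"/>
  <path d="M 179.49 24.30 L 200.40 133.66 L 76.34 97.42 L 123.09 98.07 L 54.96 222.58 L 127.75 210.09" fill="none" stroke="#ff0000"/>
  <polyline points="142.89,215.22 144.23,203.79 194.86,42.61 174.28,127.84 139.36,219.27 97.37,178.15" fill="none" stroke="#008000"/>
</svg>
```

G21
G90
G00 X41.88 Y190.55
M3 S438
G01 X137.80 Y190.55 F1619
G01 X137.80 Y150.23
G01 X41.88 Y150.23
G01 X41.88 Y190.55
G00 X91.85 Y57.56
M3 S908
G01 X82.67 Y73.46 F864
G01 X64.31 Y73.46
G01 X55.13 Y57.56
G01 X64.31 Y41.66
G01 X82.67 Y41.66
G01 X91.85 Y57.56
G00 X179.49 Y220.02
M3 S908
G01 X200.40 Y110.66 F864
G01 X76.34 Y146.90
G01 X123.09 Y146.25
G01 X54.96 Y21.74
G01 X127.75 Y34.23
G00 X142.89 Y29.10
M3 S438
G01 X144.23 Y40.53 F1619
G01 X194.86 Y201.71
G01 X174.28 Y116.48
G01 X139.36 Y25.05
G01 X97.37 Y66.17
M5
G00 X0.00 Y0.00

Since the viewBox matches the mm dimensions, user units are millimetres directly. The only transform is the Y-flip y_m = 244.32 − y_svg.

Shape 1 is a rectangle drawn with `<path>`. Its stroke #008000 means score at S438, F1619. After flipping Y the toolpath is (41.88,190.55) → (137.80,190.55) → (137.80,150.23) → (41.88,150.23) → (41.88,190.55), returning to the start.

Shape 2 is a circle drawn with `<circle>`. Its stroke #ff0000 means cut at S908, F864. After flipping Y the toolpath is (91.85,57.56) → (82.67,73.46) → (64.31,73.46) → (55.13,57.56) → (64.31,41.66) → (82.67,41.66) → (91.85,57.56), returning to the start.

Shape 3 is a open polyline drawn with `<path>`. Its stroke #ff0000 means cut at S908, F864. After flipping Y the toolpath is (179.49,220.02) → (200.40,110.66) → (76.34,146.90) → (123.09,146.25) → (54.96,21.74) → (127.75,34.23).

Shape 4 is a open polyline drawn with `<polyline>`. Its stroke #008000 means score at S438, F1619. After flipping Y the toolpath is (142.89,29.10) → (144.23,40.53) → (194.86,201.71) → (174.28,116.48) → (139.36,25.05) → (97.37,66.17).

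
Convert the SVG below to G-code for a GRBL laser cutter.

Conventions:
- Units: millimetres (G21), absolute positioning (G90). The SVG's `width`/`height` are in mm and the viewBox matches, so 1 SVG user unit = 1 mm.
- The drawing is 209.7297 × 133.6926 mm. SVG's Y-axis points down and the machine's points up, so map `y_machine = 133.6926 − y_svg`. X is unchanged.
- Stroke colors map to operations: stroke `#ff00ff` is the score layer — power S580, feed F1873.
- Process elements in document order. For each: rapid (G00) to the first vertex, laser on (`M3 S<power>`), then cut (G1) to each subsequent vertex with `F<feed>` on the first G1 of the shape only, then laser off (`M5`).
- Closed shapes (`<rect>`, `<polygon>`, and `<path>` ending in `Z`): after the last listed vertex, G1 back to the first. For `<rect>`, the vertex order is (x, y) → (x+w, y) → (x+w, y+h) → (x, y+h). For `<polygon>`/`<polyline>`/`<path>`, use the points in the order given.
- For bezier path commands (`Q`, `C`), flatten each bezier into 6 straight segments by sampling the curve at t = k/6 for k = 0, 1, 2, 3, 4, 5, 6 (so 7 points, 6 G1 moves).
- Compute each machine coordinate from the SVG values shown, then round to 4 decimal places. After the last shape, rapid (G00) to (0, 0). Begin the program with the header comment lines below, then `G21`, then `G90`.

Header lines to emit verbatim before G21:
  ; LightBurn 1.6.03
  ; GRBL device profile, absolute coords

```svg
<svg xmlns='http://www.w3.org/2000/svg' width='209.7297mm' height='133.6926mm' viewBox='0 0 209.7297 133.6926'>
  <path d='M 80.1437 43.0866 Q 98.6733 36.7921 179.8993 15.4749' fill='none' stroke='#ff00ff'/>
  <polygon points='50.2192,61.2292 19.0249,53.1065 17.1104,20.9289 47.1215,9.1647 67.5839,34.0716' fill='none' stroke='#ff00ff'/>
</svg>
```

Since the viewBox matches the mm dimensions, user units are millimetres directly. The only transform is the Y-flip y_m = 133.6926 − y_svg.

Shape 1 is a quadratic bezier drawn with `<path>`. Its stroke #ff00ff means score at S580, F1873. After flipping Y the toolpath is (80.1437,90.6060) → (88.0618,93.1215) → (99.4630,96.4715) → (114.3474,100.6562) → (132.7149,105.6754) → (154.5655,111.5293) → (179.8993,118.2177).

Shape 2 is a regular polygon drawn with `<polygon>`. Its stroke #ff00ff means score at S580, F1873. After flipping Y the toolpath is (50.2192,72.4634) → (19.0249,80.5861) → (17.1104,112.7637) → (47.1215,124.5279) → (67.5839,99.6210) → (50.2192,72.4634), returning to the start.

; LightBurn 1.6.03
; GRBL device profile, absolute coords
G21
G90
G00 X80.1437 Y90.6060
M3 S580
G1 X88.0618 Y93.1215 F1873
G1 X99.4630 Y96.4715
G1 X114.3474 Y100.6562
G1 X132.7149 Y105.6754
G1 X154.5655 Y111.5293
G1 X179.8993 Y118.2177
M5
G00 X50.2192 Y72.4634
M3 S580
G1 X19.0249 Y80.5861 F1873
G1 X17.1104 Y112.7637
G1 X47.1215 Y124.5279
G1 X67.5839 Y99.6210
G1 X50.2192 Y72.4634
M5
G00 X0.0000 Y0.0000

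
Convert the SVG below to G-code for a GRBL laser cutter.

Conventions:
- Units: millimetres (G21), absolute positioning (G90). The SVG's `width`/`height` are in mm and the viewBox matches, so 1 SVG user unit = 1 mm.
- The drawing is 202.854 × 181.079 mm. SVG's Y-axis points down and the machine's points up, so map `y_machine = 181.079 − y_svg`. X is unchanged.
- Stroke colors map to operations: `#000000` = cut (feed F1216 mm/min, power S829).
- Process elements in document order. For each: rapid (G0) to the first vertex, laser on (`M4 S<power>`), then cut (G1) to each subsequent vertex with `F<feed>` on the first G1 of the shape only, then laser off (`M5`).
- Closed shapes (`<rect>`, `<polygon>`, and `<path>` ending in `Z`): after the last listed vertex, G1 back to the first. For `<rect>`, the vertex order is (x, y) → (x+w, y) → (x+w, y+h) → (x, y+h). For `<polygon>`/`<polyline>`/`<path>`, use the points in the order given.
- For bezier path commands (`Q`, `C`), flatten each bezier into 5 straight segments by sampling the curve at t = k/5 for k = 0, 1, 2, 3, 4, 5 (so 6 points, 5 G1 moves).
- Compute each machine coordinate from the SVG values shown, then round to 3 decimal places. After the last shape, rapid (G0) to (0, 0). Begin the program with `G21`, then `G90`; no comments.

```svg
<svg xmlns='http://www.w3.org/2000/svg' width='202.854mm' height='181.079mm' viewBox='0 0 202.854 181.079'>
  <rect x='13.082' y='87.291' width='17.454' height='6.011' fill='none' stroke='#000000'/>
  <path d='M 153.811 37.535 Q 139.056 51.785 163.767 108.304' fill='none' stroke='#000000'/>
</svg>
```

G21
G90
G0 X13.082 Y93.788
M4 S829
G1 X30.536 Y93.788 F1216
G1 X30.536 Y87.777
G1 X13.082 Y87.777
G1 X13.082 Y93.788
M5
G0 X153.811 Y143.544
M4 S829
G1 X149.488 Y136.153 F1216
G1 X148.322 Y125.381
G1 X150.313 Y111.227
G1 X155.461 Y93.692
G1 X163.767 Y72.775
M5
G0 X0.000 Y0.000

1 u = 1 mm; y_m = 181.079 − y.

[1] `<rect>` rectangle, #000000→cut S829 F1216: (13.082,93.788) → (30.536,93.788) → (30.536,87.777) → (13.082,87.777) → (13.082,93.788) (closed)

[2] `<path>` quadratic bezier, #000000→cut S829 F1216: (153.811,143.544) → (149.488,136.153) → (148.322,125.381) → (150.313,111.227) → (155.461,93.692) → (163.767,72.775)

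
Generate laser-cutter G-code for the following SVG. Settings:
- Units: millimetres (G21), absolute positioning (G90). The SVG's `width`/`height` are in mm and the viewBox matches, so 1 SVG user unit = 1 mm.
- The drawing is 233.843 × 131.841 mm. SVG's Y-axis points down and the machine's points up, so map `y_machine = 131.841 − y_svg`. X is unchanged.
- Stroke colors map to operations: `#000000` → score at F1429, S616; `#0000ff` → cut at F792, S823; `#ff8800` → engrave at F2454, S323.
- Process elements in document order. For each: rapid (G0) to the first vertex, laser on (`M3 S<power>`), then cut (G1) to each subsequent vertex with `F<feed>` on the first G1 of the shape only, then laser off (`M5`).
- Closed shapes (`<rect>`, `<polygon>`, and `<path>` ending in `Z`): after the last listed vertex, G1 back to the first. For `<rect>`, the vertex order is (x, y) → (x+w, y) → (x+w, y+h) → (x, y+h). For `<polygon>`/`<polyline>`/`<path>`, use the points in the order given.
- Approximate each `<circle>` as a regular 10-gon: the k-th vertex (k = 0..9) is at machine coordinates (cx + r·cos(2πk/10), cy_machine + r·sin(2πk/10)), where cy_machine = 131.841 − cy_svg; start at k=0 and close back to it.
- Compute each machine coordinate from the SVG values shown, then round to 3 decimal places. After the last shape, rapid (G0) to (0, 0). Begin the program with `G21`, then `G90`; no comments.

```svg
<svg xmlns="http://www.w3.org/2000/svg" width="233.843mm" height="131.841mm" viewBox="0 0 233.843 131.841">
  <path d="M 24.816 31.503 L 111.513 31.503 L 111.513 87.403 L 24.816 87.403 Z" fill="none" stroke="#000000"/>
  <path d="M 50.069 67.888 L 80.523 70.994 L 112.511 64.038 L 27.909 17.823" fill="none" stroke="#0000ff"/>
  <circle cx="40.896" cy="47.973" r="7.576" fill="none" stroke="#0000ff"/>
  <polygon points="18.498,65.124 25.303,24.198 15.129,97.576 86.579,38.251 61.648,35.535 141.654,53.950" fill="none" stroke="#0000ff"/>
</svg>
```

1 u = 1 mm; y_m = 131.841 − y.

[1] `<path>` rectangle, #000000→score S616 F1429: (24.816,100.338) → (111.513,100.338) → (111.513,44.438) → (24.816,44.438) → (24.816,100.338) (closed)

[2] `<path>` open polyline, #0000ff→cut S823 F792: (50.069,63.953) → (80.523,60.847) → (112.511,67.803) → (27.909,114.018)

[3] `<circle>` circle, #0000ff→cut S823 F792: (48.472,83.868) → (47.025,88.321) → (43.237,91.073) → (38.555,91.073) → (34.767,88.321) → (33.320,83.868) → (34.767,79.415) → (38.555,76.663) → (43.237,76.663) → (47.025,79.415) → (48.472,83.868) (closed)

[4] `<polygon>` closed polygon, #0000ff→cut S823 F792: (18.498,66.717) → (25.303,107.643) → (15.129,34.265) → (86.579,93.590) → (61.648,96.306) → (141.654,77.891) → (18.498,66.717) (closed)

G21
G90
G0 X24.816 Y100.338
M3 S616
G1 X111.513 Y100.338 F1429
G1 X111.513 Y44.438
G1 X24.816 Y44.438
G1 X24.816 Y100.338
M5
G0 X50.069 Y63.953
M3 S823
G1 X80.523 Y60.847 F792
G1 X112.511 Y67.803
G1 X27.909 Y114.018
M5
G0 X48.472 Y83.868
M3 S823
G1 X47.025 Y88.321 F792
G1 X43.237 Y91.073
G1 X38.555 Y91.073
G1 X34.767 Y88.321
G1 X33.320 Y83.868
G1 X34.767 Y79.415
G1 X38.555 Y76.663
G1 X43.237 Y76.663
G1 X47.025 Y79.415
G1 X48.472 Y83.868
M5
G0 X18.498 Y66.717
M3 S823
G1 X25.303 Y107.643 F792
G1 X15.129 Y34.265
G1 X86.579 Y93.590
G1 X61.648 Y96.306
G1 X141.654 Y77.891
G1 X18.498 Y66.717
M5
G0 X0.000 Y0.000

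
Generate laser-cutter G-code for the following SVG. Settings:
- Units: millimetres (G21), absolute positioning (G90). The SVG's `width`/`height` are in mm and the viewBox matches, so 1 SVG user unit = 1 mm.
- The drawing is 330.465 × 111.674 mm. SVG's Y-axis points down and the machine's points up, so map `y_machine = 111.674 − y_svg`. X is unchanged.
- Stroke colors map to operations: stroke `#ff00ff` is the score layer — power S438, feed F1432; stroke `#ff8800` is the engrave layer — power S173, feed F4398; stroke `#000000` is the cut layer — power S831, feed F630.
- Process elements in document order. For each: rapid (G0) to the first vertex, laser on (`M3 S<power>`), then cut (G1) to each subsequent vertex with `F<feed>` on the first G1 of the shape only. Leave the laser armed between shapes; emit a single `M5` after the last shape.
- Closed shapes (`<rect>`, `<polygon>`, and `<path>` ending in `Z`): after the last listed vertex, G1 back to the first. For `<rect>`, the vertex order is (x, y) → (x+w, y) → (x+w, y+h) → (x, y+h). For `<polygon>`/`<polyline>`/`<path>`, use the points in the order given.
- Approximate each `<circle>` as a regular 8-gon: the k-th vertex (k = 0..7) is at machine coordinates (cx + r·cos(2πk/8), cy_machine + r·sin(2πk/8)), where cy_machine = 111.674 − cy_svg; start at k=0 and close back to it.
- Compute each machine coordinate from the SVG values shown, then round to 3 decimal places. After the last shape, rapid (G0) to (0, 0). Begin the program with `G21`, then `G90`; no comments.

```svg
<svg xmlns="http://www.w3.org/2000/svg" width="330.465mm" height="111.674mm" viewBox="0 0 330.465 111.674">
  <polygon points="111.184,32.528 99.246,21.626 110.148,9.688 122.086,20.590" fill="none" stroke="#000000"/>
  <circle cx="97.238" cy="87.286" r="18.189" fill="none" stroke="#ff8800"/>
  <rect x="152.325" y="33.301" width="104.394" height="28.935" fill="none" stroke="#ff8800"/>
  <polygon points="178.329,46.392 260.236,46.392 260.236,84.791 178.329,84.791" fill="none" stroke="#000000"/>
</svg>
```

1 u = 1 mm; y_m = 111.674 − y.

[1] `<polygon>` regular polygon, #000000→cut S831 F630: (111.184,79.146) → (99.246,90.048) → (110.148,101.986) → (122.086,91.084) → (111.184,79.146) (closed)

[2] `<circle>` circle, #ff8800→engrave S173 F4398: (115.427,24.388) → (110.100,37.250) → (97.238,42.577) → (84.376,37.250) → (79.049,24.388) → (84.376,11.526) → (97.238,6.199) → (110.100,11.526) → (115.427,24.388) (closed)

[3] `<rect>` rectangle, #ff8800→engrave S173 F4398: (152.325,78.373) → (256.719,78.373) → (256.719,49.438) → (152.325,49.438) → (152.325,78.373) (closed)

[4] `<polygon>` rectangle, #000000→cut S831 F630: (178.329,65.282) → (260.236,65.282) → (260.236,26.883) → (178.329,26.883) → (178.329,65.282) (closed)

G21
G90
G0 X111.184 Y79.146
M3 S831
G1 X99.246 Y90.048 F630
G1 X110.148 Y101.986
G1 X122.086 Y91.084
G1 X111.184 Y79.146
G0 X115.427 Y24.388
M3 S173
G1 X110.100 Y37.250 F4398
G1 X97.238 Y42.577
G1 X84.376 Y37.250
G1 X79.049 Y24.388
G1 X84.376 Y11.526
G1 X97.238 Y6.199
G1 X110.100 Y11.526
G1 X115.427 Y24.388
G0 X152.325 Y78.373
M3 S173
G1 X256.719 Y78.373 F4398
G1 X256.719 Y49.438
G1 X152.325 Y49.438
G1 X152.325 Y78.373
G0 X178.329 Y65.282
M3 S831
G1 X260.236 Y65.282 F630
G1 X260.236 Y26.883
G1 X178.329 Y26.883
G1 X178.329 Y65.282
M5
G0 X0.000 Y0.000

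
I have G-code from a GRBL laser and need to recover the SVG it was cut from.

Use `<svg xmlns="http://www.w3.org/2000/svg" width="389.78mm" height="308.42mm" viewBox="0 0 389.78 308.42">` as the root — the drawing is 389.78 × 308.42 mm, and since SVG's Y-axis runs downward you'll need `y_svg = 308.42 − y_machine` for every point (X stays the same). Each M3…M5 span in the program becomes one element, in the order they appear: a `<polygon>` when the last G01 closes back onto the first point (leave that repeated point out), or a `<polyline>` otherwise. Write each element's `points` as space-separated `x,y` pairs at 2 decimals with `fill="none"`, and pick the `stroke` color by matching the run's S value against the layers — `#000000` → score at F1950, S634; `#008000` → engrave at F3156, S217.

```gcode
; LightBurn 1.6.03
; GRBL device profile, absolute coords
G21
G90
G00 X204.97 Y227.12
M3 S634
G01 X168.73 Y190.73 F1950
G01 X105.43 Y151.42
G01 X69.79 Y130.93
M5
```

Machine Y-up, SVG Y-down with viewBox height 308.42, so y_svg = 308.42 − y_machine; X carries over. Every run uses S634, so all elements get stroke `#000000` (score).

Run 1: The run is open, so emit a `<polyline>` with points (Y-flipped): 204.97,81.30 168.73,117.69 105.43,157.00 69.79,177.49.

<svg xmlns="http://www.w3.org/2000/svg" width="389.78mm" height="308.42mm" viewBox="0 0 389.78 308.42">
  <polyline points="204.97,81.30 168.73,117.69 105.43,157.00 69.79,177.49" fill="none" stroke="#000000"/>
</svg>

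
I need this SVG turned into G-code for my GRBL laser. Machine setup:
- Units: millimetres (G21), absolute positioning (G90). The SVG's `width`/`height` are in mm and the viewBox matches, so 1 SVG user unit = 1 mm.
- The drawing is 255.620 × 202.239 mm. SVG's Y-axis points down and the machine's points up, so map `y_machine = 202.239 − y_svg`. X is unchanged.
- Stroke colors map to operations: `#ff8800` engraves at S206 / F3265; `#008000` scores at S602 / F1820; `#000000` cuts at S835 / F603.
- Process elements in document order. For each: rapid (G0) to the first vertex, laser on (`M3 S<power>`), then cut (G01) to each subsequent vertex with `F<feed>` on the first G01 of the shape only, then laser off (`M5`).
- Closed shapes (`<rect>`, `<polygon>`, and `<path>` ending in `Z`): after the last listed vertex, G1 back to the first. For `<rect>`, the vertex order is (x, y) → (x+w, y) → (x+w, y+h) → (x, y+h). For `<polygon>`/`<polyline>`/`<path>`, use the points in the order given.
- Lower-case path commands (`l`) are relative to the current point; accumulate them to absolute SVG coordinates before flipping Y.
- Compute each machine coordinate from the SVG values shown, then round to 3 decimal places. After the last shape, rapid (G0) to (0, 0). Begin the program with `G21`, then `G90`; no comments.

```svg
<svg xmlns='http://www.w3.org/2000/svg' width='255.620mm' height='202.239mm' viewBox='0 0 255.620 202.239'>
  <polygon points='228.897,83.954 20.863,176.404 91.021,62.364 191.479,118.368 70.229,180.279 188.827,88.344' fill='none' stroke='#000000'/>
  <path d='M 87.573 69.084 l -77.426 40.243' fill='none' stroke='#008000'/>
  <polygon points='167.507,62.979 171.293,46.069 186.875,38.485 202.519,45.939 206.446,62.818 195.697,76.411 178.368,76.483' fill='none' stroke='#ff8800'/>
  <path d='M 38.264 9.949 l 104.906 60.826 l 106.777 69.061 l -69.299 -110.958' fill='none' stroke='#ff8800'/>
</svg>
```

1 u = 1 mm; y_m = 202.239 − y.

[1] `<polygon>` closed polygon, #000000→cut S835 F603: (228.897,118.285) → (20.863,25.835) → (91.021,139.875) → (191.479,83.871) → (70.229,21.960) → (188.827,113.895) → (228.897,118.285) (closed)

[2] `<path>` line segment, #008000→score S602 F1820: (87.573,133.155) → (10.147,92.912)

[3] `<polygon>` regular polygon, #ff8800→engrave S206 F3265: (167.507,139.260) → (171.293,156.170) → (186.875,163.754) → (202.519,156.300) → (206.446,139.421) → (195.697,125.828) → (178.368,125.756) → (167.507,139.260) (closed)

[4] `<path>` open polyline, #ff8800→engrave S206 F3265: (38.264,192.290) → (143.170,131.464) → (249.947,62.403) → (180.648,173.361)

G21
G90
G0 X228.897 Y118.285
M3 S835
G01 X20.863 Y25.835 F603
G01 X91.021 Y139.875
G01 X191.479 Y83.871
G01 X70.229 Y21.960
G01 X188.827 Y113.895
G01 X228.897 Y118.285
M5
G0 X87.573 Y133.155
M3 S602
G01 X10.147 Y92.912 F1820
M5
G0 X167.507 Y139.260
M3 S206
G01 X171.293 Y156.170 F3265
G01 X186.875 Y163.754
G01 X202.519 Y156.300
G01 X206.446 Y139.421
G01 X195.697 Y125.828
G01 X178.368 Y125.756
G01 X167.507 Y139.260
M5
G0 X38.264 Y192.290
M3 S206
G01 X143.170 Y131.464 F3265
G01 X249.947 Y62.403
G01 X180.648 Y173.361
M5
G0 X0.000 Y0.000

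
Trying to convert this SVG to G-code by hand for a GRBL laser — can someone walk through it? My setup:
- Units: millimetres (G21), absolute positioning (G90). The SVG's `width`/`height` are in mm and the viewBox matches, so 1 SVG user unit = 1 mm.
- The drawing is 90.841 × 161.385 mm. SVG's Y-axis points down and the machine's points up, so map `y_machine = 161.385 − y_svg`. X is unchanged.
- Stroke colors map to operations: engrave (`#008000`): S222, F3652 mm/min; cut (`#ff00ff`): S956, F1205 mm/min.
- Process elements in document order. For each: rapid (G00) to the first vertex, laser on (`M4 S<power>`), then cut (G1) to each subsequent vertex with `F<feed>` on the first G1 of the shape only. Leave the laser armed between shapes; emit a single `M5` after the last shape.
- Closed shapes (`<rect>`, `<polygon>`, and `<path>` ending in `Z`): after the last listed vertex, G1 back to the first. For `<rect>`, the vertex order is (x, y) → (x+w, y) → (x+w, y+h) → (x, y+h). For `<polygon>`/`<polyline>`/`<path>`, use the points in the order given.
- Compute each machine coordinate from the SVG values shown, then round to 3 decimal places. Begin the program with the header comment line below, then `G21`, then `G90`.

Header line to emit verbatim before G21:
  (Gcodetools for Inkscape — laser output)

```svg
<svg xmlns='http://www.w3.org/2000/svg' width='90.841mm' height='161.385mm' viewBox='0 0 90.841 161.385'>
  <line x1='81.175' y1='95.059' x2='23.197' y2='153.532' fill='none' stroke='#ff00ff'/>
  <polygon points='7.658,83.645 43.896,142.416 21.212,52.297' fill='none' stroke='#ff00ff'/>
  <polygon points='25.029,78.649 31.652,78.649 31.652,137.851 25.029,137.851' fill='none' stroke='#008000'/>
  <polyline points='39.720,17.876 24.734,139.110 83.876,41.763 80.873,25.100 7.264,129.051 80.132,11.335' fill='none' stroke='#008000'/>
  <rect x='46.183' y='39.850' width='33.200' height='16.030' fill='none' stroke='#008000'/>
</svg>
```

1 u = 1 mm; y_m = 161.385 − y.

[1] `<line>` line segment, #ff00ff→cut S956 F1205: (81.175,66.326) → (23.197,7.853)

[2] `<polygon>` closed polygon, #ff00ff→cut S956 F1205: (7.658,77.740) → (43.896,18.969) → (21.212,109.088) → (7.658,77.740) (closed)

[3] `<polygon>` rectangle, #008000→engrave S222 F3652: (25.029,82.736) → (31.652,82.736) → (31.652,23.534) → (25.029,23.534) → (25.029,82.736) (closed)

[4] `<polyline>` open polyline, #008000→engrave S222 F3652: (39.720,143.509) → (24.734,22.275) → (83.876,119.622) → (80.873,136.285) → (7.264,32.334) → (80.132,150.050)

[5] `<rect>` rectangle, #008000→engrave S222 F3652: (46.183,121.535) → (79.383,121.535) → (79.383,105.505) → (46.183,105.505) → (46.183,121.535) (closed)

(Gcodetools for Inkscape — laser output)
G21
G90
G00 X81.175 Y66.326
M4 S956
G1 X23.197 Y7.853 F1205
G00 X7.658 Y77.740
M4 S956
G1 X43.896 Y18.969 F1205
G1 X21.212 Y109.088
G1 X7.658 Y77.740
G00 X25.029 Y82.736
M4 S222
G1 X31.652 Y82.736 F3652
G1 X31.652 Y23.534
G1 X25.029 Y23.534
G1 X25.029 Y82.736
G00 X39.720 Y143.509
M4 S222
G1 X24.734 Y22.275 F3652
G1 X83.876 Y119.622
G1 X80.873 Y136.285
G1 X7.264 Y32.334
G1 X80.132 Y150.050
G00 X46.183 Y121.535
M4 S222
G1 X79.383 Y121.535 F3652
G1 X79.383 Y105.505
G1 X46.183 Y105.505
G1 X46.183 Y121.535
M5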